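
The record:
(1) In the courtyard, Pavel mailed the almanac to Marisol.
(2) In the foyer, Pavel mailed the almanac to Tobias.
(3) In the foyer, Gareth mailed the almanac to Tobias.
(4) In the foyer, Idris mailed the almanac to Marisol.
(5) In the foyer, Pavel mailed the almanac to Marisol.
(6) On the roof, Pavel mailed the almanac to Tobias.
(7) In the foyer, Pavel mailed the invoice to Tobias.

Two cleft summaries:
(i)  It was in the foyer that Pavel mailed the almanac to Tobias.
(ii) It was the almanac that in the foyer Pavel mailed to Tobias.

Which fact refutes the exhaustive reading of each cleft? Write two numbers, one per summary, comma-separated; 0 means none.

(i): focus "in the foyer". Looking for agent = Pavel, thing = the almanac, recipient = Tobias with some other setting — fact (6) has on the roof there. Refuted.
(ii): focus "the almanac". Looking for agent = Pavel, recipient = Tobias, setting = in the foyer with some other thing — fact (7) has the invoice there. Refuted.

6, 7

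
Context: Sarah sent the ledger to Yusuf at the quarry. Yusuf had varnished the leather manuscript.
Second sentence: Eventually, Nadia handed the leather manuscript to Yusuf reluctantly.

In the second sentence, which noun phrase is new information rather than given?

"the leather manuscript" and "Yusuf" in the second sentence are given — already mentioned in the context.
"Nadia" has no antecedent in the context; it is discourse-new.

Nadia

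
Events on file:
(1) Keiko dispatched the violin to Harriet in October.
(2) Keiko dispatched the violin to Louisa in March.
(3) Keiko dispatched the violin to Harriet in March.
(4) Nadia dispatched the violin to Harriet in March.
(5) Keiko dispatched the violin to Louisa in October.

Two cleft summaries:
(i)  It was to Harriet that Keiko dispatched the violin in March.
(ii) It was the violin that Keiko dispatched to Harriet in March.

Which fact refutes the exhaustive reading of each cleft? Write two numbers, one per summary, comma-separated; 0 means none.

2, 0

Summary (i) focuses "Harriet" (the recipient); background Keiko as agent and the violin as thing and in March as setting. Fact (2) matches that background with recipient = Louisa — refutes (i).
Summary (ii) focuses "the violin" (the thing); background Keiko as agent and Harriet as recipient and in March as setting. No fact matches that background with a different thing, so 0.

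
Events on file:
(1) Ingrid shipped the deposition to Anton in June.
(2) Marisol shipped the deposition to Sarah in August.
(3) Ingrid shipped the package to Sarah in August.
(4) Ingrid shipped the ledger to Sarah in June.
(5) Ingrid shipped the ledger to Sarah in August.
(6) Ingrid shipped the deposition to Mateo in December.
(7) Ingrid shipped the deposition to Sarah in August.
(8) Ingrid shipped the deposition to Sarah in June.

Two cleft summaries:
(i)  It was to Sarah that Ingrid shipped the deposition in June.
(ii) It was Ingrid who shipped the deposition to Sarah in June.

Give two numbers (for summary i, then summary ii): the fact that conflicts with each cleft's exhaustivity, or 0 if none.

1, 0

(i): focus "Sarah". Looking for Ingrid as agent and the deposition as thing and in June as setting with some other recipient — fact (1) has Anton there. Refuted.
(ii): focus "Ingrid". No fact shares the deposition as thing and Sarah as recipient and in June as setting with a different agent. 0.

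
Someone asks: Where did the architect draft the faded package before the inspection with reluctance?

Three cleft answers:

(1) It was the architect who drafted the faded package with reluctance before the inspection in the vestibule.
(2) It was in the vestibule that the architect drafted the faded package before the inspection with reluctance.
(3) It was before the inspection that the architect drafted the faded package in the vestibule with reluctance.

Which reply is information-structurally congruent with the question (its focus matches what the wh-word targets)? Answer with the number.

2

The question word "where" targets the location.
Option (1) clefts "the architect" — the subject (agent), not what was asked.
Option (2) clefts "in the vestibule" — that matches what the question asks about.
Option (3) clefts "before the inspection" — the time, not what was asked.
So the congruent reply is (2).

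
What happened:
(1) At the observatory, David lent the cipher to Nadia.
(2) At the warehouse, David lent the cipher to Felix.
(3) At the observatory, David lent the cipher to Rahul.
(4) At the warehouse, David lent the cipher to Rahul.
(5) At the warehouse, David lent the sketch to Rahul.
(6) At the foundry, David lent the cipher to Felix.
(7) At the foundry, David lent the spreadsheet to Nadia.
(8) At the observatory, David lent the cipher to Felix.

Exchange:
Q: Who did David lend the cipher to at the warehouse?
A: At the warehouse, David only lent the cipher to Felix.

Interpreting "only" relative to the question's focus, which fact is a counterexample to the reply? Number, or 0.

4

Answering "Who did ... to ...?" puts focus on the recipient — here, "Felix".
So "only" ranges over recipients; the rest (same agent, thing, setting (David / the cipher / at the warehouse)) is presupposed.
Fact (4) keeps same agent, thing, setting (David / the cipher / at the warehouse) but has recipient = Rahul; that refutes the reply.
(Fact (6) would refute a reading with focus on the setting — but that is not what the question asks.)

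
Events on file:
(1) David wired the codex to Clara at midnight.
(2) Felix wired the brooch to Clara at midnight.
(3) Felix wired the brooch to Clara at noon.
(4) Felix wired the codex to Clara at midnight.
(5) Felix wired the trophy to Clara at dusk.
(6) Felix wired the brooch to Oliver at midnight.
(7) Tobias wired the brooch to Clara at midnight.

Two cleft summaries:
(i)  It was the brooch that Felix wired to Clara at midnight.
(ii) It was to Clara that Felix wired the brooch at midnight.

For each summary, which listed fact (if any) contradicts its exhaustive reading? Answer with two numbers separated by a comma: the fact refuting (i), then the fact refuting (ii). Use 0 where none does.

(i): focus "the brooch". Looking for same agent, recipient, setting (Felix / Clara / at midnight) with some other thing — fact (4) has the codex there. Refuted.
(ii): focus "Clara". Looking for same agent, thing, setting (Felix / the brooch / at midnight) with some other recipient — fact (6) has Oliver there. Refuted.

4, 6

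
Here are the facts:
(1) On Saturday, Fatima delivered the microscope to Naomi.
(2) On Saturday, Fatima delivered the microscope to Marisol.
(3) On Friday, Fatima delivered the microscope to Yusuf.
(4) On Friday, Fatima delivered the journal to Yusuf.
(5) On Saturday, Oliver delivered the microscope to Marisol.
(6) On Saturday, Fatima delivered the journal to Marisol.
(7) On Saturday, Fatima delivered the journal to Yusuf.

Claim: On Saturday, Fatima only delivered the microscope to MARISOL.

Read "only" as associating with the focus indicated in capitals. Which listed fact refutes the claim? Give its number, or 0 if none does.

1

Focus (in capitals) is "Marisol" — the recipient. "Only" excludes alternative recipients while holding fixed Fatima as agent and the microscope as thing and on Saturday as setting.
Fact (1) shares the background but differs in recipient (Naomi) — a counterexample.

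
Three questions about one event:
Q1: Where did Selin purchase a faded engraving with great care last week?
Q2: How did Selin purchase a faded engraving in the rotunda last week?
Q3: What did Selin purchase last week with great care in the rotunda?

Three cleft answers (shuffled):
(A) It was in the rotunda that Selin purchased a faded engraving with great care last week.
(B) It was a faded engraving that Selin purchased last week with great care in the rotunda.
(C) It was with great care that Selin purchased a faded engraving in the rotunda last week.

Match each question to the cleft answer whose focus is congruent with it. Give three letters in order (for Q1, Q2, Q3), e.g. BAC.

Q1 asks about the location; cleft (A) focuses "in the rotunda", which is the location — so Q1 → A.
Q2 asks about the manner; cleft (C) focuses "with great care", which is the manner — so Q2 → C.
Q3 asks about the direct object; cleft (B) focuses "a faded engraving", which is the direct object — so Q3 → B.
Mapping: Q1→A, Q2→C, Q3→B.

ACB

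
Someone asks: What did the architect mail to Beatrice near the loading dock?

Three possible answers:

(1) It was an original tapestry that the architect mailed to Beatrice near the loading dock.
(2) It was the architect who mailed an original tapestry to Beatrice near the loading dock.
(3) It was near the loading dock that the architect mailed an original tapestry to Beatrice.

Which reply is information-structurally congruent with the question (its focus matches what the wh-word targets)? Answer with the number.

The question word "what" targets the direct object.
Option (1) clefts "an original tapestry" — that matches what the question asks about.
Option (2) clefts "the architect" — the subject (agent), not what was asked.
Option (3) clefts "near the loading dock" — the location, not what was asked.
So the congruent reply is (1).

1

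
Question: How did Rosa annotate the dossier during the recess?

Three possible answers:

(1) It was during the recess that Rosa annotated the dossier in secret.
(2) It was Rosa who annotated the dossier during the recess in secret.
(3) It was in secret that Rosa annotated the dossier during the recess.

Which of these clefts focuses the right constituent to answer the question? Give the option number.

3

The question word "how" targets the manner.
Option (1) clefts "during the recess" — the time, not what was asked.
Option (2) clefts "Rosa" — the subject (agent), not what was asked.
Option (3) clefts "in secret" — that matches what the question asks about.
So the congruent reply is (3).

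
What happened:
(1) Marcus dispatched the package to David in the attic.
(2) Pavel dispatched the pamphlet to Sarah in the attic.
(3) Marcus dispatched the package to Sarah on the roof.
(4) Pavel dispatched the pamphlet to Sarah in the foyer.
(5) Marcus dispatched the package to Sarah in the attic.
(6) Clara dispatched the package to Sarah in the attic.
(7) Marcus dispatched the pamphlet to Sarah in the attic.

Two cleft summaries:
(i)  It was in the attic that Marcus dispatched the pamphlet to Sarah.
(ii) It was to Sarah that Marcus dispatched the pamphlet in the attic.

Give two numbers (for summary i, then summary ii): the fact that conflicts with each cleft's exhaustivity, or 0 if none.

0, 0

(i): focus "in the attic". No fact shares same agent, thing, recipient (Marcus / the pamphlet / Sarah) with a different setting. 0.
(ii): focus "Sarah". No fact shares same agent, thing, setting (Marcus / the pamphlet / in the attic) with a different recipient. 0.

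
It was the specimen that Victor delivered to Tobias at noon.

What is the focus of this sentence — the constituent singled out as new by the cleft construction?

In an it-cleft "It was X that/who ...", the clefted constituent X is the focus; the that/who-clause expresses the presupposed open proposition.
Here the focus is "the specimen". The backgrounded (presupposed) material includes "Victor", "to Tobias" and "at noon".

the specimen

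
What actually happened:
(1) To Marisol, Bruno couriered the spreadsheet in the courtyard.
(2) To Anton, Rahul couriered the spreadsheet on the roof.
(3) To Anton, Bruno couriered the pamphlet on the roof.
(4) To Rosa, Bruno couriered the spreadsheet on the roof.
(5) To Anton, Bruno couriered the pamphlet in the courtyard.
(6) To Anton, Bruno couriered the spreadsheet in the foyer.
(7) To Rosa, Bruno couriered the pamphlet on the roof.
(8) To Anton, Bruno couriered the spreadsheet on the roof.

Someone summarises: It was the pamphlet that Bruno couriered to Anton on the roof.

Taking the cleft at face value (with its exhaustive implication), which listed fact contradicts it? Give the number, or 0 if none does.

8

The cleft puts "the pamphlet" in focus and presupposes the open proposition with same agent, recipient, setting (Bruno / Anton / on the roof).
The exhaustive reading says no other thing fits that background.
But fact (8) also has same agent, recipient, setting (Bruno / Anton / on the roof), with thing = the spreadsheet — so the exhaustive reading fails.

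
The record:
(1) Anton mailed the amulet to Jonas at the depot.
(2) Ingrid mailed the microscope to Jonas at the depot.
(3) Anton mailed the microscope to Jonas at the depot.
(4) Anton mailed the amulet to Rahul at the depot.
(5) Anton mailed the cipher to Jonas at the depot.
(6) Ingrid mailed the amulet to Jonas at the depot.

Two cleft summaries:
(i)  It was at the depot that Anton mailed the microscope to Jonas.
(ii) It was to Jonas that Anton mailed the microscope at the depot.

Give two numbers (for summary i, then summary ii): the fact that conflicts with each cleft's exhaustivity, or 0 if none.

0, 0

Summary (i) focuses "at the depot" (the setting); background Anton as agent and the microscope as thing and Jonas as recipient. No fact matches that background with a different setting, so 0.
Summary (ii) focuses "Jonas" (the recipient); background Anton as agent and the microscope as thing and at the depot as setting. No fact matches that background with a different recipient, so 0.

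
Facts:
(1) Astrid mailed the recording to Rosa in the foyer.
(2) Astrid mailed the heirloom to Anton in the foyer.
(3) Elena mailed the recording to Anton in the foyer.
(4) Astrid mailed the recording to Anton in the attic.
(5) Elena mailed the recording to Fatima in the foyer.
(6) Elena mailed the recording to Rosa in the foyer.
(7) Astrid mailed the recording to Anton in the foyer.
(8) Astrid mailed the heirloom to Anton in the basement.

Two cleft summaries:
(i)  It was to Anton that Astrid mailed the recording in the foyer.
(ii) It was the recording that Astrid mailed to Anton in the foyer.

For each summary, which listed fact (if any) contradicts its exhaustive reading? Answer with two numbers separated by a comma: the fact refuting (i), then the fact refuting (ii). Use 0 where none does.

1, 2

(i): focus "Anton". Looking for agent = Astrid, thing = the recording, setting = in the foyer with some other recipient — fact (1) has Rosa there. Refuted.
(ii): focus "the recording". Looking for agent = Astrid, recipient = Anton, setting = in the foyer with some other thing — fact (2) has the heirloom there. Refuted.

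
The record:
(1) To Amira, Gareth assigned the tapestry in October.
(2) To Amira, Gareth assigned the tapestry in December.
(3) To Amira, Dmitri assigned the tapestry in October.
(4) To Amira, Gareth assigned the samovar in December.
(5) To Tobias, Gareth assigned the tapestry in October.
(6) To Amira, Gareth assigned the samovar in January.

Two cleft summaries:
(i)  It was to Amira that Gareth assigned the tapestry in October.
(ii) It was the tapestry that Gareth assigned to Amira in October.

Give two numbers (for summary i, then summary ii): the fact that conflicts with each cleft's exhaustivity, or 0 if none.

5, 0

(i): focus "Amira". Looking for Gareth as agent and the tapestry as thing and in October as setting with some other recipient — fact (5) has Tobias there. Refuted.
(ii): focus "the tapestry". No fact shares Gareth as agent and Amira as recipient and in October as setting with a different thing. 0.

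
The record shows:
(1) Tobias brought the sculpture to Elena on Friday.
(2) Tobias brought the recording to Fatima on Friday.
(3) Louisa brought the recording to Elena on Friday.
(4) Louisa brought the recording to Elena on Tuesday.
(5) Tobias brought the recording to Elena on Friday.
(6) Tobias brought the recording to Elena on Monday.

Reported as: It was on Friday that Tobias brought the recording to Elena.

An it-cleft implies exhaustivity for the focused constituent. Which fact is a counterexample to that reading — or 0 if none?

The cleft puts "on Friday" in focus and presupposes the open proposition with Tobias as agent and the recording as thing and Elena as recipient.
The exhaustive reading says no other setting fits that background.
Fact (6) shares the background but with setting = on Monday; exhaustivity is violated.

6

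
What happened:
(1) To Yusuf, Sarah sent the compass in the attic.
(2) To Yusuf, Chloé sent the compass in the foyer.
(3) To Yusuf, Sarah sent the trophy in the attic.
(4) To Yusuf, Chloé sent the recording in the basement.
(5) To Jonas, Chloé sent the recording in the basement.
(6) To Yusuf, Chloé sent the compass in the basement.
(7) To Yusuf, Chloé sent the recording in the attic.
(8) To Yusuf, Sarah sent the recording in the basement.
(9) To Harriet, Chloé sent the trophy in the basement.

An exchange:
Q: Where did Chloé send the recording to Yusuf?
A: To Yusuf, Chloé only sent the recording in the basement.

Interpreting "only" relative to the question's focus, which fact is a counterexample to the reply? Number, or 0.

7

Answering "Where did ...?" puts focus on the setting — here, "in the basement".
So "only" ranges over settings; the rest (agent = Chloé, thing = the recording, recipient = Yusuf) is presupposed.
Fact (7) keeps agent = Chloé, thing = the recording, recipient = Yusuf but has setting = in the attic; that refutes the reply.
(Fact (6) would refute a reading with focus on the thing — but that is not what the question asks.)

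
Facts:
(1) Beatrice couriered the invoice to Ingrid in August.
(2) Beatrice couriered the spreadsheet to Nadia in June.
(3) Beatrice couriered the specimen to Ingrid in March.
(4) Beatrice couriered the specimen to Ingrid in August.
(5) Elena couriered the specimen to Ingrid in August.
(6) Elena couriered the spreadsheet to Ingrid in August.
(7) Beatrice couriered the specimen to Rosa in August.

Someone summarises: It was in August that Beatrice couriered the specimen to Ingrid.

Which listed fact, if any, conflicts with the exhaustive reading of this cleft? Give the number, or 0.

3

Focus of the cleft: "in August" (the setting). Presupposed background: agent = Beatrice, thing = the specimen, recipient = Ingrid.
Exhaustivity: in August is the only setting satisfying that background.
But fact (3) also has agent = Beatrice, thing = the specimen, recipient = Ingrid, with setting = in March — so the exhaustive reading fails.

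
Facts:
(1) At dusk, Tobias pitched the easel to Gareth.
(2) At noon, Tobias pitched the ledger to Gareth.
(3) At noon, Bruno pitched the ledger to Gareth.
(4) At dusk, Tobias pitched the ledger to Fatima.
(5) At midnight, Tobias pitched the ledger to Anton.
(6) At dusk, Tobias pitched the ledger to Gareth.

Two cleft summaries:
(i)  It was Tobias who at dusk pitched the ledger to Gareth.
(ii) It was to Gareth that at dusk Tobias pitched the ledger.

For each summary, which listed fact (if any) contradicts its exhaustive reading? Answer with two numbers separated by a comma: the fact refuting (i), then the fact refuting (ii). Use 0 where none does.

(i): focus "Tobias". No fact shares the ledger as thing and Gareth as recipient and at dusk as setting with a different agent. 0.
(ii): focus "Gareth". Looking for Tobias as agent and the ledger as thing and at dusk as setting with some other recipient — fact (4) has Fatima there. Refuted.

0, 4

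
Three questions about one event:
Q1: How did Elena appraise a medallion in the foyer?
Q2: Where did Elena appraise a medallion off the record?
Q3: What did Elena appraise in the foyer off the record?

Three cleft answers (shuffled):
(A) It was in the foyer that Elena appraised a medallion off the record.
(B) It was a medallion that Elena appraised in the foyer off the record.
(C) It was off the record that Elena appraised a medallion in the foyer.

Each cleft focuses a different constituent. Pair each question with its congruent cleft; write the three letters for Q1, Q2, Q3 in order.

CAB

Q1 asks about the manner; cleft (C) focuses "off the record", which is the manner — so Q1 → C.
Q2 asks about the location; cleft (A) focuses "in the foyer", which is the location — so Q2 → A.
Q3 asks about the direct object; cleft (B) focuses "a medallion", which is the direct object — so Q3 → B.
Mapping: Q1→C, Q2→A, Q3→B.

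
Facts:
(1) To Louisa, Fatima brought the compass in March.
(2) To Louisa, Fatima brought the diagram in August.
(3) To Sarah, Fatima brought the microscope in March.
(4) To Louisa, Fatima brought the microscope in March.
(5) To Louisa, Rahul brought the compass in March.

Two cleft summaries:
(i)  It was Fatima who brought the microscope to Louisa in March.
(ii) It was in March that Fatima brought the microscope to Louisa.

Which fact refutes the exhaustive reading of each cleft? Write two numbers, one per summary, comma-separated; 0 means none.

Summary (i) focuses "Fatima" (the agent); background thing = the microscope, recipient = Louisa, setting = in March. No fact matches that background with a different agent, so 0.
Summary (ii) focuses "in March" (the setting); background agent = Fatima, thing = the microscope, recipient = Louisa. No fact matches that background with a different setting, so 0.

0, 0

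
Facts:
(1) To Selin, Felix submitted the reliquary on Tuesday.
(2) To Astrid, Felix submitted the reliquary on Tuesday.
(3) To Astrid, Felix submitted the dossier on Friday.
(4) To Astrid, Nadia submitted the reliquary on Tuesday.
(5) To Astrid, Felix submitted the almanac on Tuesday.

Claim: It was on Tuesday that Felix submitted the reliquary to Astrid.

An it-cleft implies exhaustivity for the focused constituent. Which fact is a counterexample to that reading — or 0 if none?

0

Focus of the cleft: "on Tuesday" (the setting). Presupposed background: Felix as agent and the reliquary as thing and Astrid as recipient.
Exhaustivity: on Tuesday is the only setting satisfying that background.
Every other fact differs from the presupposition on some backgrounded slot, so none challenges the exhaustivity.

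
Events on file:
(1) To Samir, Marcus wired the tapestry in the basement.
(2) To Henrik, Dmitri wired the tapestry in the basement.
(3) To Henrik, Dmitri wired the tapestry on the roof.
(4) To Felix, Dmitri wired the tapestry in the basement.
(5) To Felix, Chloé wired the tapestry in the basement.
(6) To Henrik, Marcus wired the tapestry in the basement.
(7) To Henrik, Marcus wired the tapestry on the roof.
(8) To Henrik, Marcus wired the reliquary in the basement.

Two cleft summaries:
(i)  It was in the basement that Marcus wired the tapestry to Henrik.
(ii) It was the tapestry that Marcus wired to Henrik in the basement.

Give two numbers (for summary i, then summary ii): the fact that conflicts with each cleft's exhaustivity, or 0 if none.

7, 8

(i): focus "in the basement". Looking for agent = Marcus, thing = the tapestry, recipient = Henrik with some other setting — fact (7) has on the roof there. Refuted.
(ii): focus "the tapestry". Looking for agent = Marcus, recipient = Henrik, setting = in the basement with some other thing — fact (8) has the reliquary there. Refuted.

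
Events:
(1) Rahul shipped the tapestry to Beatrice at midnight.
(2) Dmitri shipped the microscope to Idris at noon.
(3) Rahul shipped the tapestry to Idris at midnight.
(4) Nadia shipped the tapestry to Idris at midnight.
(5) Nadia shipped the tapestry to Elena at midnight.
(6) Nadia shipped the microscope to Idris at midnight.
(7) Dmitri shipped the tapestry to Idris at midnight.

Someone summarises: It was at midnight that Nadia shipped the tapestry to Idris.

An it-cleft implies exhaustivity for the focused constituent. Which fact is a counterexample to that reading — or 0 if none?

0

The cleft puts "at midnight" in focus and presupposes the open proposition with same agent, thing, recipient (Nadia / the tapestry / Idris).
Exhaustivity: at midnight is the only setting satisfying that background.
No listed fact matches the background with a different setting. Exhaustivity holds.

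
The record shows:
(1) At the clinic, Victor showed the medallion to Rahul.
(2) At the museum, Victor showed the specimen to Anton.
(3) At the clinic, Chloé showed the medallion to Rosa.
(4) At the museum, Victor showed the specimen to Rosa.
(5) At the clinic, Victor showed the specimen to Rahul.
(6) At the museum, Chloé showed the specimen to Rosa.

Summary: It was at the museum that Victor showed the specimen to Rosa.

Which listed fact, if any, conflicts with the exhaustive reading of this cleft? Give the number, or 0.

0

Focus of the cleft: "at the museum" (the setting). Presupposed background: agent = Victor, thing = the specimen, recipient = Rosa.
Exhaustivity: at the museum is the only setting satisfying that background.
Every other fact differs from the presupposition on some backgrounded slot, so none challenges the exhaustivity.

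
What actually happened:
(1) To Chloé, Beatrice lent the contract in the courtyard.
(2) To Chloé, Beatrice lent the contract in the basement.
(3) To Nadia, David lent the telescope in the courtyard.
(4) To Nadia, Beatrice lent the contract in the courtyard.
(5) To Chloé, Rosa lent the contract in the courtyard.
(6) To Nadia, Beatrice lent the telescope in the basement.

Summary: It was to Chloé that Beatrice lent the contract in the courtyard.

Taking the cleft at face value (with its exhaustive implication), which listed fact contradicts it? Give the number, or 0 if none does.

4

Focus of the cleft: "Chloé" (the recipient). Presupposed background: agent = Beatrice, thing = the contract, setting = in the courtyard.
The exhaustive reading says no other recipient fits that background.
But fact (4) also has agent = Beatrice, thing = the contract, setting = in the courtyard, with recipient = Nadia — so the exhaustive reading fails.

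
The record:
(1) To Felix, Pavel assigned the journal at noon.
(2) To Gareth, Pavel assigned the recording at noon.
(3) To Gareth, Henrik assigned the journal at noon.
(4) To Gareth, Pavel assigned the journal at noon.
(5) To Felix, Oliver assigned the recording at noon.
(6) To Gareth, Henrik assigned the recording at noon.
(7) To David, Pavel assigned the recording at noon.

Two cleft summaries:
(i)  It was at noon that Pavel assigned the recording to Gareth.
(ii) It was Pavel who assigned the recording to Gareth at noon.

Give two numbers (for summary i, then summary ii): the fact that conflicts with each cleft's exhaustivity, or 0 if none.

0, 6

Summary (i) focuses "at noon" (the setting); background same agent, thing, recipient (Pavel / the recording / Gareth). No fact matches that background with a different setting, so 0.
Summary (ii) focuses "Pavel" (the agent); background same thing, recipient, setting (the recording / Gareth / at noon). Fact (6) matches that background with agent = Henrik — refutes (ii).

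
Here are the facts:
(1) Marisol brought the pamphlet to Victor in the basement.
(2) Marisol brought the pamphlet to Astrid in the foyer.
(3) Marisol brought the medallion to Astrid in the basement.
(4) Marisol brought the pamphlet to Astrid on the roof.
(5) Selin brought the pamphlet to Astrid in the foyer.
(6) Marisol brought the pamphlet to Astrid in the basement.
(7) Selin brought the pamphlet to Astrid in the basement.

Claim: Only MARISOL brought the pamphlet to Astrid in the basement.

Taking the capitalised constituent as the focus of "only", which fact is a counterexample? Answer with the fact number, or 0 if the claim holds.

The capitals mark "Marisol" as focus. So "only" rules out other agents, with the rest (thing = the pamphlet, recipient = Astrid, setting = in the basement) as background.
Fact (7) shares the background but differs in agent (Selin) — a counterexample.

7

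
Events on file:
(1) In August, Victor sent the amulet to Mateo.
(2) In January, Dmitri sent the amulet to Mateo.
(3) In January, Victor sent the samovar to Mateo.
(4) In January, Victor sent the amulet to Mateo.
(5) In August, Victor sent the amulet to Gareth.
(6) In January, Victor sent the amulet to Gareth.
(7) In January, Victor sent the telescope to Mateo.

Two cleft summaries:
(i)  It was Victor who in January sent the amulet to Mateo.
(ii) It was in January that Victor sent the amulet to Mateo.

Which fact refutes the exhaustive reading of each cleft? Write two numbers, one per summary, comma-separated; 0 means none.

2, 1

Summary (i) focuses "Victor" (the agent); background the amulet as thing and Mateo as recipient and in January as setting. Fact (2) matches that background with agent = Dmitri — refutes (i).
Summary (ii) focuses "in January" (the setting); background Victor as agent and the amulet as thing and Mateo as recipient. Fact (1) matches that background with setting = in August — refutes (ii).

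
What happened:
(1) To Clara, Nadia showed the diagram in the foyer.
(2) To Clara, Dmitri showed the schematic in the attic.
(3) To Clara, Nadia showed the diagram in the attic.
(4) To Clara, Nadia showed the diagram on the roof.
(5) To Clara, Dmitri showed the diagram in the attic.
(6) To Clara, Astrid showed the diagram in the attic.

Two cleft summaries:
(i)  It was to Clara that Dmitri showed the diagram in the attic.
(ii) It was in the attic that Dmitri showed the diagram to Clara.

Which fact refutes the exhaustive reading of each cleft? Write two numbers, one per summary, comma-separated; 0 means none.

(i): focus "Clara". No fact shares same agent, thing, setting (Dmitri / the diagram / in the attic) with a different recipient. 0.
(ii): focus "in the attic". No fact shares same agent, thing, recipient (Dmitri / the diagram / Clara) with a different setting. 0.

0, 0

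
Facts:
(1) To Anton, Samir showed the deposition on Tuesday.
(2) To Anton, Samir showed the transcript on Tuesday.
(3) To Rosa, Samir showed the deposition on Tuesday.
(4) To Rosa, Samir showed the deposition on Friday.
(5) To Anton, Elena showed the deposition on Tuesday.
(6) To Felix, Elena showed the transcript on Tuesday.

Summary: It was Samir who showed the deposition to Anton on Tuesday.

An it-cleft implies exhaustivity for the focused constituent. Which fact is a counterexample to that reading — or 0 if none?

Focus of the cleft: "Samir" (the agent). Presupposed background: the deposition as thing and Anton as recipient and on Tuesday as setting.
The exhaustive reading says no other agent fits that background.
But fact (5) also has the deposition as thing and Anton as recipient and on Tuesday as setting, with agent = Elena — so the exhaustive reading fails.

5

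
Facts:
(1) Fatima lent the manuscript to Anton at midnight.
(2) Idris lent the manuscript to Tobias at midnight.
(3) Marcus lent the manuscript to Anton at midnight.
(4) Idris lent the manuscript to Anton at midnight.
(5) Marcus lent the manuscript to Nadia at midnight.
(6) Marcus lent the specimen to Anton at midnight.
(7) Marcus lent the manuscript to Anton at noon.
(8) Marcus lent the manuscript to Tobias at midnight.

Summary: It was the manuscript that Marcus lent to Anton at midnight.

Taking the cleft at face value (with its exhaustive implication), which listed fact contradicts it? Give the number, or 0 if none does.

6

The cleft puts "the manuscript" in focus and presupposes the open proposition with agent = Marcus, recipient = Anton, setting = at midnight.
The exhaustive reading says no other thing fits that background.
But fact (6) also has agent = Marcus, recipient = Anton, setting = at midnight, with thing = the specimen — so the exhaustive reading fails.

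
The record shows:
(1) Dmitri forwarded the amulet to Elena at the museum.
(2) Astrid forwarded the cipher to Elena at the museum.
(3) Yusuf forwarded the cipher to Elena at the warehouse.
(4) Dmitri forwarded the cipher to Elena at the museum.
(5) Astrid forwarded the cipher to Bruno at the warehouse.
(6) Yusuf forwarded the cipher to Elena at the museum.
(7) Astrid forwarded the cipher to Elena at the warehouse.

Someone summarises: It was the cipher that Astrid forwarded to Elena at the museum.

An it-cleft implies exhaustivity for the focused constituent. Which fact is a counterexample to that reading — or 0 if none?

0

Focus of the cleft: "the cipher" (the thing). Presupposed background: agent = Astrid, recipient = Elena, setting = at the museum.
Exhaustivity: the cipher is the only thing satisfying that background.
Every other fact differs from the presupposition on some backgrounded slot, so none challenges the exhaustivity.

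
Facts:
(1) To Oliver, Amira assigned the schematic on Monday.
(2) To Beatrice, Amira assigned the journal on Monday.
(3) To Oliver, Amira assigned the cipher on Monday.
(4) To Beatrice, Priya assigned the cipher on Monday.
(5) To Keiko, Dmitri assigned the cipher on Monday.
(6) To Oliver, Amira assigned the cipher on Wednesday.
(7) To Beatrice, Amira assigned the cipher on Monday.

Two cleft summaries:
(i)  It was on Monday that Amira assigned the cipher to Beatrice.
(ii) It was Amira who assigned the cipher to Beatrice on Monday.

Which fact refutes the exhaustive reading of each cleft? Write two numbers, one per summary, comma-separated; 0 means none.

0, 4

(i): focus "on Monday". No fact shares agent = Amira, thing = the cipher, recipient = Beatrice with a different setting. 0.
(ii): focus "Amira". Looking for thing = the cipher, recipient = Beatrice, setting = on Monday with some other agent — fact (4) has Priya there. Refuted.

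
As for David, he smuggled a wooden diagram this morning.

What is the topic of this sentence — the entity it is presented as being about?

The construction explicitly marks "David" as what the sentence is about — the topic.
The remainder of the clause is the comment (what is said about the topic).

David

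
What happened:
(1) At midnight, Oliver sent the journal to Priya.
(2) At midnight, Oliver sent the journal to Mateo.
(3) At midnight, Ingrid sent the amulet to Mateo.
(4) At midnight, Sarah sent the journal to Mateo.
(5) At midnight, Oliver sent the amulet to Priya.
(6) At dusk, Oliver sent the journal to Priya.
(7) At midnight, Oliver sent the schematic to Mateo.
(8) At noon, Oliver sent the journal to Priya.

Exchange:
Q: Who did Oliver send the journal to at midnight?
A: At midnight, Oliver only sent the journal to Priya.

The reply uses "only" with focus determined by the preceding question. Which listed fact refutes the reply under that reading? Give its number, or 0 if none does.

Answering "Who did ... to ...?" puts focus on the recipient — here, "Priya".
So "only" ranges over recipients; the rest (same agent, thing, setting (Oliver / the journal / at midnight)) is presupposed.
Fact (2) shares the background with a different recipient (Mateo) — counterexample.
(Fact (6) would refute a reading with focus on the setting — but that is not what the question asks.)

2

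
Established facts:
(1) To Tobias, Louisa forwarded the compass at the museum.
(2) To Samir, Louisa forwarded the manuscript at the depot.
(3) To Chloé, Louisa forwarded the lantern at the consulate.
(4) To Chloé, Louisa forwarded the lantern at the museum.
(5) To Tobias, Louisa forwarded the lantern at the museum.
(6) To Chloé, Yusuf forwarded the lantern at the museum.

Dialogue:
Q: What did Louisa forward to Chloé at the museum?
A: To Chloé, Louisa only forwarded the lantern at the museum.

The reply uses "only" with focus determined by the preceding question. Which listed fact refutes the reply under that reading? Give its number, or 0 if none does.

Answering "What did ...?" puts focus on the thing — here, "the lantern".
So "only" ranges over things; the rest (same agent, recipient, setting (Louisa / Chloé / at the museum)) is presupposed.
No listed fact shares that background with another thing. Nothing contradicts the reply.
(Fact (3) would refute a reading with focus on the setting — but that is not what the question asks.)

0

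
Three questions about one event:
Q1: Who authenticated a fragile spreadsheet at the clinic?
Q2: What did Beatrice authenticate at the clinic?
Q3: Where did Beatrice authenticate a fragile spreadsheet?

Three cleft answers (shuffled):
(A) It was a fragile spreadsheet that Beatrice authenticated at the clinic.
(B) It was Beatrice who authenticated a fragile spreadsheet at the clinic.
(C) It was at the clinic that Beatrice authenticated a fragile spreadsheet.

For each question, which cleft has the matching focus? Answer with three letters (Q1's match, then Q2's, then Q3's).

Q1 asks about the subject (agent); cleft (B) focuses "Beatrice", which is the subject (agent) — so Q1 → B.
Q2 asks about the direct object; cleft (A) focuses "a fragile spreadsheet", which is the direct object — so Q2 → A.
Q3 asks about the location; cleft (C) focuses "at the clinic", which is the location — so Q3 → C.
Mapping: Q1→B, Q2→A, Q3→C.

BAC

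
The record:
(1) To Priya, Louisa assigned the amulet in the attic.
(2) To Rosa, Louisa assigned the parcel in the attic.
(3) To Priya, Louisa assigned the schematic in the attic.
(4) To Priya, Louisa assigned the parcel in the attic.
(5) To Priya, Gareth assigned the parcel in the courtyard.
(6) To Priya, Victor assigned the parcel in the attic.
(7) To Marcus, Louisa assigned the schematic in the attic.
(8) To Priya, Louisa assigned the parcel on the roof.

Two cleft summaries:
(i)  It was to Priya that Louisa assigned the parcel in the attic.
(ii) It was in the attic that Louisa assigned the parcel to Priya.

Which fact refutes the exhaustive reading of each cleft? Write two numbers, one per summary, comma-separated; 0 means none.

(i): focus "Priya". Looking for Louisa as agent and the parcel as thing and in the attic as setting with some other recipient — fact (2) has Rosa there. Refuted.
(ii): focus "in the attic". Looking for Louisa as agent and the parcel as thing and Priya as recipient with some other setting — fact (8) has on the roof there. Refuted.

2, 8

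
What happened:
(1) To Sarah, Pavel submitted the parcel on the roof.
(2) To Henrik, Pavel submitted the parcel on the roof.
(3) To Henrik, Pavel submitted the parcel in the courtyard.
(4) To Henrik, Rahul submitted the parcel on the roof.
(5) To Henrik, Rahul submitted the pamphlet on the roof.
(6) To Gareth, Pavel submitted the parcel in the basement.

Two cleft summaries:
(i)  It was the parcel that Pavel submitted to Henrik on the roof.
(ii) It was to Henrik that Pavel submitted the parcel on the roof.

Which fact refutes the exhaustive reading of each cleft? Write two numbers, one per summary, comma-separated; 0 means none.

(i): focus "the parcel". No fact shares Pavel as agent and Henrik as recipient and on the roof as setting with a different thing. 0.
(ii): focus "Henrik". Looking for Pavel as agent and the parcel as thing and on the roof as setting with some other recipient — fact (1) has Sarah there. Refuted.

0, 1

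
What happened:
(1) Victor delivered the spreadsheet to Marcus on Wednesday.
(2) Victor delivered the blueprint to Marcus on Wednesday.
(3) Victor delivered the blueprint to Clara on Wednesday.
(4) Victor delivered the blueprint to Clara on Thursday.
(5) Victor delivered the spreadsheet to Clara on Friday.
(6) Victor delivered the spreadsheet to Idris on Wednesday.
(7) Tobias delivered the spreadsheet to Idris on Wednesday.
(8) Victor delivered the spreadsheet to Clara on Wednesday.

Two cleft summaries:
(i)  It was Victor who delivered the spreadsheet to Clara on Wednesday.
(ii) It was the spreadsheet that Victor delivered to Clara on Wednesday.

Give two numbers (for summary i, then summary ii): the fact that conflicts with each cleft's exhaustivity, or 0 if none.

Summary (i) focuses "Victor" (the agent); background thing = the spreadsheet, recipient = Clara, setting = on Wednesday. No fact matches that background with a different agent, so 0.
Summary (ii) focuses "the spreadsheet" (the thing); background agent = Victor, recipient = Clara, setting = on Wednesday. Fact (3) matches that background with thing = the blueprint — refutes (ii).

0, 3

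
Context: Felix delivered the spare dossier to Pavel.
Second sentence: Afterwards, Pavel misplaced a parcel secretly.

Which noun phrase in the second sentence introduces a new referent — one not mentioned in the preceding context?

a parcel

"Pavel" in the second sentence is given — already mentioned in the context.
"a parcel" has no antecedent in the context; it is discourse-new (the indefinite article also signals a new referent).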